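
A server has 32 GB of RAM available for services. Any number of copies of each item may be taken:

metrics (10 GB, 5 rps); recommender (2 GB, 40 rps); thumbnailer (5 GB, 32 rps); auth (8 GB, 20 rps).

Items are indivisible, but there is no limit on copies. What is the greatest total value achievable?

Best value-per-unit is recommender at 40/2, and filling with it alone uses memory 16×2=32. No mix of the others beats 16×40 = 640.

640 rps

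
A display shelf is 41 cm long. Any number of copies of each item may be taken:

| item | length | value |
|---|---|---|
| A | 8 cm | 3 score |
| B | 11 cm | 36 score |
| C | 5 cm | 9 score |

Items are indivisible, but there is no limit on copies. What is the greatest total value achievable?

Best value-per-unit is B at 36/11; filling with it alone gives 3×36 = 108.
Optimal mix: 3×B + 1×C → length 38, value 117.

117 score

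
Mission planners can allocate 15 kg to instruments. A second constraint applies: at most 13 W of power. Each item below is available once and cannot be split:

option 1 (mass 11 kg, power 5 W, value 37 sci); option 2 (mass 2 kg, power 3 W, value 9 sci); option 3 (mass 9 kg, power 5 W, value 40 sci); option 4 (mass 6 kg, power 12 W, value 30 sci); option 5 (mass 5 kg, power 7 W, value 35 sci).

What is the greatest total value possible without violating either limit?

Feasible sets respecting both limits:
- option 3+option 5: mass 14, power 12, value 75
- option 2+option 3: mass 11, power 8, value 49
- option 1+option 2: mass 13, power 8, value 46
Best: 75 sci.

75 sci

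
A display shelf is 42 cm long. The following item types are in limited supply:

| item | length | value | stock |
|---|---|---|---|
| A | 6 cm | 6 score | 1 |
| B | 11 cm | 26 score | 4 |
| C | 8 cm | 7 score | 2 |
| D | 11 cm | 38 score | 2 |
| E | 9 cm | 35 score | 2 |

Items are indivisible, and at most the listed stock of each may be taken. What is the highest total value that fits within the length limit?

Top feasible selections:
- 2×D + 2×E: length 40, value 146
- 1×B + 2×D + 1×E: length 42, value 137
- 1×B + 1×D + 2×E: length 40, value 134
Best: 146 score.

146 score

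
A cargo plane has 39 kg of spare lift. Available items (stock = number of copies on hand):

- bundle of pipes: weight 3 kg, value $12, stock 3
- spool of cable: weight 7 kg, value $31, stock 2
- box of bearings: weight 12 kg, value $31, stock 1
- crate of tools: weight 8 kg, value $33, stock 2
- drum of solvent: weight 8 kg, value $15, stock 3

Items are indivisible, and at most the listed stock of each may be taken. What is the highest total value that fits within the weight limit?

Top feasible selections:
- 3×bundle of pipes + 2×spool of cable + 2×crate of tools: weight 39, value 164
- 2×bundle of pipes + 2×spool of cable + 2×crate of tools: weight 36, value 152
Best: $164.

$164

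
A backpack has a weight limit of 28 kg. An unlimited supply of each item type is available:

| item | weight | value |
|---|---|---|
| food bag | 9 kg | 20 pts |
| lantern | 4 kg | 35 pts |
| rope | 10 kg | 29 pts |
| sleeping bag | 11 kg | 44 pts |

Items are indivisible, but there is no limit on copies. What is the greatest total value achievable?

Best value-per-unit is lantern at 35/4, and filling with it alone uses weight 7×4=28. No mix of the others beats 7×35 = 245.

245 pts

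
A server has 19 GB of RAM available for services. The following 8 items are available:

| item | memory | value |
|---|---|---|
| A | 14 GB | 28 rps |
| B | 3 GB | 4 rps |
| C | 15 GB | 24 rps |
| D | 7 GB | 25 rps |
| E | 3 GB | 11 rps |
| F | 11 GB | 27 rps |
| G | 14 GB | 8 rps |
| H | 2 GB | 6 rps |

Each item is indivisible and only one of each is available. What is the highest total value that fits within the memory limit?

52 rps

Check high-value combinations within 19 GB:
- D+F: memory 7+11=18, value 25+27=52
- B+E+F+H: memory 3+3+11+2=19, value 4+11+27+6=48
- B+D+E+H: memory 3+7+3+2=15, value 4+25+11+6=46
Best: 52 rps.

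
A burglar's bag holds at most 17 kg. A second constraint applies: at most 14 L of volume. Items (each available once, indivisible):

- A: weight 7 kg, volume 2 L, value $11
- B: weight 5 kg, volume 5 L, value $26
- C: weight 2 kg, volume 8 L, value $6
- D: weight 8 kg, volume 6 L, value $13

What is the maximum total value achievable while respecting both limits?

Feasible sets respecting both limits:
- B+D: weight 13, volume 11, value 39
- A+B: weight 12, volume 7, value 37
- B+C: weight 7, volume 13, value 32
Best: $39.

$39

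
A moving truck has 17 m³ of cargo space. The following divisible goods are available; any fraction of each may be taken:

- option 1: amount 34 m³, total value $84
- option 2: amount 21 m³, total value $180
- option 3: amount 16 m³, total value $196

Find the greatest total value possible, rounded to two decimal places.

204.57

Take in order of value per unit:
- option 3 (196/16 per unit): all 16 → value 196, running total 196.00
- option 2 (180/21 per unit): 1 of 21 → value 1×180/21 = 8.5714, running total 204.57
Total 204.57.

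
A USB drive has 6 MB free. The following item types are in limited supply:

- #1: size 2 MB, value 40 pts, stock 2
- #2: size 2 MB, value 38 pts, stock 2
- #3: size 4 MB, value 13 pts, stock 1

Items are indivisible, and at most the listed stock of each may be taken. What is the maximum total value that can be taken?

118 pts

Best selections within size 6 and stock limits:
- 2×#1 + 1×#2: size 6, value 118
- 1×#1 + 2×#2: size 6, value 116
- 2×#1: size 4, value 80
Best: 118 pts.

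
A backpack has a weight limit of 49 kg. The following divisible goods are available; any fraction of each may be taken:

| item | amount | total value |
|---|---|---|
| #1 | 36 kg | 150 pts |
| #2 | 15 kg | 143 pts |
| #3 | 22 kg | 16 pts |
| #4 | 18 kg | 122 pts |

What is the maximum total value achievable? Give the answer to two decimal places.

Take in order of value per unit:
- #2 (143/15 per unit): all 15 → value 143, running total 143.00
- #4 (122/18 per unit): all 18 → value 122, running total 265.00
- #1 (150/36 per unit): 16 of 36 → value 16×150/36 = 66.6667, running total 331.67
Total 331.67.

331.67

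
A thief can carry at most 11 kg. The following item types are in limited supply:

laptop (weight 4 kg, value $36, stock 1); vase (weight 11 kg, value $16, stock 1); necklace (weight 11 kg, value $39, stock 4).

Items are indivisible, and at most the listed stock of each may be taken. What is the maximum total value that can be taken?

$39

Top feasible selections:
- 1×necklace: weight 11, value 39
- 1×laptop: weight 4, value 36
Best: $39.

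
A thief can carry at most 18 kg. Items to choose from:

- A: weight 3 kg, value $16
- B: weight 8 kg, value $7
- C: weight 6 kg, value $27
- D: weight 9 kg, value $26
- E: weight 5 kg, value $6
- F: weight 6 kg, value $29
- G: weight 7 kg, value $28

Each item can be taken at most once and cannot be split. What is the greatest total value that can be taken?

Check high-value combinations within 18 kg:
- A+F+G: weight 3+6+7=16, value 16+29+28=73
- A+C+F: weight 3+6+6=15, value 16+27+29=72
- A+C+G: weight 3+6+7=16, value 16+27+28=71
Best: $73.

$73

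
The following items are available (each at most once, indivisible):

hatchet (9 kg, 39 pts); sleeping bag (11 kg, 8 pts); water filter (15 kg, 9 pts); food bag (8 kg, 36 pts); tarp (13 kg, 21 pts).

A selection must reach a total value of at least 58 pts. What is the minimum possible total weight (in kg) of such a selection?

17

Subsets with value ≥ 58, sorted by total weight:
- hatchet+food bag: weight 17, value 75
- hatchet+tarp: weight 22, value 60
- hatchet+sleeping bag+food bag: weight 28, value 83
- hatchet+food bag+tarp: weight 30, value 96
Minimum weight: 17 kg.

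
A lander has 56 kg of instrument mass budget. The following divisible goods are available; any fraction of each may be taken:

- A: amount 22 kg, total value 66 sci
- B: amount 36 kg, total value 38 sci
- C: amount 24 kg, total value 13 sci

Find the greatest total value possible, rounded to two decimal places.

101.89

Take in order of value per unit:
- A (66/22 per unit): all 22 → value 66, running total 66.00
- B (38/36 per unit): 34 of 36 → value 34×38/36 = 35.8889, running total 101.89
Total 101.89.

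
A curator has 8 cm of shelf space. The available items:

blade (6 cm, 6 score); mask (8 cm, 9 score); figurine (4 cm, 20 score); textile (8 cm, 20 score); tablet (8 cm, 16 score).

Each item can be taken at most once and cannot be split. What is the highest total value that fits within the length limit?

20 score

Check high-value combinations within 8 cm:
- figurine: length 4, value 20
- textile: length 8, value 20
- tablet: length 8, value 16
Best: 20 score.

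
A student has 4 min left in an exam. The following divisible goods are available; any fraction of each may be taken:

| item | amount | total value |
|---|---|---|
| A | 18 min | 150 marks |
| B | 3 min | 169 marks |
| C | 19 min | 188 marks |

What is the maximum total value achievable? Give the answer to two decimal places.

178.89

Take in order of value per unit:
- B (169/3 per unit): all 3 → value 169, running total 169.00
- C (188/19 per unit): 1 of 19 → value 1×188/19 = 9.8947, running total 178.89
Total 178.89.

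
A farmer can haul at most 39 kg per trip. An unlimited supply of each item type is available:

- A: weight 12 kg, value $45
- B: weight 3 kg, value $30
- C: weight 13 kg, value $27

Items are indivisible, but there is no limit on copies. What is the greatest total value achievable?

Best value-per-unit is B at 30/3, and filling with it alone uses weight 13×3=39. No mix of the others beats 13×30 = 390.

$390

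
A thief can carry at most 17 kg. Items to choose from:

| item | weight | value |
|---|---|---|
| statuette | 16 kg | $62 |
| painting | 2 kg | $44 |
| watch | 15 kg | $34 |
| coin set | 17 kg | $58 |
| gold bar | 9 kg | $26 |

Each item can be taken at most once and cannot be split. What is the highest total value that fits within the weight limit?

Check high-value combinations within 17 kg:
- painting+watch: weight 2+15=17, value 44+34=78
- painting+gold bar: weight 2+9=11, value 44+26=70
- statuette: weight 16, value 62
- coin set: weight 17, value 58
- painting: weight 2, value 44
Best: $78.

$78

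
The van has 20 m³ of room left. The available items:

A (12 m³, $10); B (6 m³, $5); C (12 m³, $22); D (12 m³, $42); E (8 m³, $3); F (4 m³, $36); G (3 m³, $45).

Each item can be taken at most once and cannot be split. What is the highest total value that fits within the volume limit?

Check high-value combinations within 20 m³:
- D+F+G: volume 12+4+3=19, value 42+36+45=123
- C+F+G: volume 12+4+3=19, value 22+36+45=103
- A+F+G: volume 12+4+3=19, value 10+36+45=91
- D+G: volume 12+3=15, value 42+45=87
- B+F+G: volume 6+4+3=13, value 5+36+45=86
Best: $123.

$123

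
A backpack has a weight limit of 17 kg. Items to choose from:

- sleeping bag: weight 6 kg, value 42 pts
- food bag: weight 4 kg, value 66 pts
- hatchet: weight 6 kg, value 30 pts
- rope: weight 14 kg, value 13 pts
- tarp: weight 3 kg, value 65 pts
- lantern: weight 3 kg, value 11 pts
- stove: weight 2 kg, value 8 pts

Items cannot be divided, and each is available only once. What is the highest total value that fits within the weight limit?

Check high-value combinations within 17 kg:
- sleeping bag+food bag+tarp+lantern: weight 6+4+3+3=16, value 42+66+65+11=184
- sleeping bag+food bag+tarp+stove: weight 6+4+3+2=15, value 42+66+65+8=181
- sleeping bag+food bag+tarp: weight 6+4+3=13, value 42+66+65=173
- food bag+hatchet+tarp+lantern: weight 4+6+3+3=16, value 66+30+65+11=172
Best: 184 pts.

184 pts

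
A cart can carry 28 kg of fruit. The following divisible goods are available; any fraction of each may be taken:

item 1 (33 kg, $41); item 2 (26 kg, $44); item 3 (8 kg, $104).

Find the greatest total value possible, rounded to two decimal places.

137.85

Take in order of value per unit:
- item 3 (104/8 per unit): all 8 → value 104, running total 104.00
- item 2 (44/26 per unit): 20 of 26 → value 20×44/26 = 33.8462, running total 137.85
Total 137.85.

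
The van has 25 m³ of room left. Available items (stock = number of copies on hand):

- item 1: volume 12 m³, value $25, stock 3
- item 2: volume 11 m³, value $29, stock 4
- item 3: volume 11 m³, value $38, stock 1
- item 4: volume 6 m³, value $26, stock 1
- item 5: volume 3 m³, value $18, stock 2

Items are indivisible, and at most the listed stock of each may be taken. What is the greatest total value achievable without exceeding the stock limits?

Best selections within volume 25 and stock limits:
- 1×item 3 + 1×item 4 + 2×item 5: volume 23, value 100
- 1×item 2 + 1×item 4 + 2×item 5: volume 23, value 91
- 1×item 1 + 1×item 4 + 2×item 5: volume 24, value 87
- 1×item 2 + 1×item 3 + 1×item 5: volume 25, value 85
Best: $100.

$100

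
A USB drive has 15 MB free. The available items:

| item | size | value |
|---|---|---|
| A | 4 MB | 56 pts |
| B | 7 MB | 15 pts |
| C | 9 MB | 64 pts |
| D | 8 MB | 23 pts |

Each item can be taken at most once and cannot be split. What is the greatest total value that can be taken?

Check high-value combinations within 15 MB:
- A+C: size 4+9=13, value 56+64=120
- A+D: size 4+8=12, value 56+23=79
- A+B: size 4+7=11, value 56+15=71
Best: 120 pts.

120 pts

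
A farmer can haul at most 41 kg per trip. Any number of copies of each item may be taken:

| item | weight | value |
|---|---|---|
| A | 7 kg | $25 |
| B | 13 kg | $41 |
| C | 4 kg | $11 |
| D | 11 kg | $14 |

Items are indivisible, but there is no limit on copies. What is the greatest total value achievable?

$141

Best value-per-unit is A at 25/7; filling with it alone gives 5×25 = 125.
Optimal mix: 4×A + 1×B → weight 41, value 141.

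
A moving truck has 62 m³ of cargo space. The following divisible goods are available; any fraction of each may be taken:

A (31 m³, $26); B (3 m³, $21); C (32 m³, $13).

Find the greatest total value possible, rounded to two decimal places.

58.38

Take in order of value per unit:
- B (21/3 per unit): all 3 → value 21, running total 21.00
- A (26/31 per unit): all 31 → value 26, running total 47.00
- C (13/32 per unit): 28 of 32 → value 28×13/32 = 11.3750, running total 58.38
Total 58.38.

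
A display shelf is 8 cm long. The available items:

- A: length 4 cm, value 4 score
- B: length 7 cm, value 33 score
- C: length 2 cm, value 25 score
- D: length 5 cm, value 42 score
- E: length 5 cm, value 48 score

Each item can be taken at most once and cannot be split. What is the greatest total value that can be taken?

73 score

Check high-value combinations within 8 cm:
- C+E: length 2+5=7, value 25+48=73
- C+D: length 2+5=7, value 25+42=67
- E: length 5, value 48
- D: length 5, value 42
- B: length 7, value 33
Best: 73 score.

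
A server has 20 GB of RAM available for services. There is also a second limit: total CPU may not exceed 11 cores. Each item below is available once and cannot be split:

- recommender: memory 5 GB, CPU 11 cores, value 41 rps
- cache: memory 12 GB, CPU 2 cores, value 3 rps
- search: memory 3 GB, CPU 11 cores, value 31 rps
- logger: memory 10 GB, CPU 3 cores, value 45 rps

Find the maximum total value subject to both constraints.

45 rps

Feasible sets respecting both limits:
- logger: memory 10, CPU 3, value 45
- recommender: memory 5, CPU 11, value 41
- search: memory 3, CPU 11, value 31
- cache: memory 12, CPU 2, value 3
Best: 45 rps.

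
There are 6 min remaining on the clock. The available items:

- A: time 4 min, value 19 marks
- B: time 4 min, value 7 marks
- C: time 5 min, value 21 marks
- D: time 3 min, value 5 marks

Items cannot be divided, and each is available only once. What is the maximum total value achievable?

Check high-value combinations within 6 min:
- C: time 5, value 21
- A: time 4, value 19
- B: time 4, value 7
Best: 21 marks.

21 marks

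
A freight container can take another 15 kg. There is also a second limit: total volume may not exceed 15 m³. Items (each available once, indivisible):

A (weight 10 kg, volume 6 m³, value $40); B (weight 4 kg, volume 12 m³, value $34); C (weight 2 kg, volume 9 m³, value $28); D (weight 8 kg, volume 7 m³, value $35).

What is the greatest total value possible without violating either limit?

$68

Feasible sets respecting both limits:
- A+C: weight 12, volume 15, value 68
- A: weight 10, volume 6, value 40
- D: weight 8, volume 7, value 35
Best: $68.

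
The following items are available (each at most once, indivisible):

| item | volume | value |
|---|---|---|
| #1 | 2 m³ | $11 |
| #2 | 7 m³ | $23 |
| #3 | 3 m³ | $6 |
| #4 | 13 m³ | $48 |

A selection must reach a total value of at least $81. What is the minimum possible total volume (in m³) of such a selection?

Subsets with value ≥ 81, sorted by total volume:
- #1+#2+#4: volume 22, value 82
- #1+#2+#3+#4: volume 25, value 88
Minimum volume: 22 m³.

22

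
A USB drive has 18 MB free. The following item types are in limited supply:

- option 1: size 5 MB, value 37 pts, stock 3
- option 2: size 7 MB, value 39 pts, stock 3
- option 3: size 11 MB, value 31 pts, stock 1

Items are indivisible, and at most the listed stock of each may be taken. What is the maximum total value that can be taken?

Top feasible selections:
- 2×option 1 + 1×option 2: size 17, value 113
- 3×option 1: size 15, value 111
Best: 113 pts.

113 pts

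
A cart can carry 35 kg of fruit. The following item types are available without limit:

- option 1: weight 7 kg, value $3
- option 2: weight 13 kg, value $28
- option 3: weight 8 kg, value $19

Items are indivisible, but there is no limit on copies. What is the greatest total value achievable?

Best value-per-unit is option 3 at 19/8, and filling with it alone uses weight 4×8=32. No mix of the others beats 4×19 = 76.

$76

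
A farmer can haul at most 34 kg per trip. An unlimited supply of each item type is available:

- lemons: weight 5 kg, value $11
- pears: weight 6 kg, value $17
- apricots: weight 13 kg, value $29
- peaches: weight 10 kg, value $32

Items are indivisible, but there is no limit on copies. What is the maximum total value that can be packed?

Best value-per-unit is peaches at 32/10; filling with it alone gives 3×32 = 96.
Optimal mix: 4×pears + 1×peaches → weight 34, value 100.

$100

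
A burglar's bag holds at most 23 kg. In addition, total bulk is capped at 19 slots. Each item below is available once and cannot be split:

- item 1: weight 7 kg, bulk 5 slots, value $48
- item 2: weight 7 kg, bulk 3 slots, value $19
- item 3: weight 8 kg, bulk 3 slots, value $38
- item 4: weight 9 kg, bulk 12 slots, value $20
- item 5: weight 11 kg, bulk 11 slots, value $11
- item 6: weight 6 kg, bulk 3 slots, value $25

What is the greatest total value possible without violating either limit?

$111

Feasible sets respecting both limits:
- item 1+item 3+item 6: weight 21, bulk 11, value 111
- item 1+item 2+item 3: weight 22, bulk 11, value 105
- item 1+item 2+item 6: weight 20, bulk 11, value 92
- item 1+item 3: weight 15, bulk 8, value 86
Best: $111.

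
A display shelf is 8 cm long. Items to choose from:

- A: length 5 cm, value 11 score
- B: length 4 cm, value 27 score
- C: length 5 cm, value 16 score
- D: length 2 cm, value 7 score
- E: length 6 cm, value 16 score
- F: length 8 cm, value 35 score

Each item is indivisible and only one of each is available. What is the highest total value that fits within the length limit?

Check high-value combinations within 8 cm:
- F: length 8, value 35
- B+D: length 4+2=6, value 27+7=34
- B: length 4, value 27
- C+D: length 5+2=7, value 16+7=23
- D+E: length 2+6=8, value 7+16=23
Best: 35 score.

35 score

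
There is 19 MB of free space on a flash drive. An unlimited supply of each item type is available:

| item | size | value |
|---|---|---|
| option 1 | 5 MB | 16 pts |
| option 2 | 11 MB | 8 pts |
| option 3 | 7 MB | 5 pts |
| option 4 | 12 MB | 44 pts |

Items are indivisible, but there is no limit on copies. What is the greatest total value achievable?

60 pts

Best value-per-unit is option 4 at 44/12; filling with it alone gives 1×44 = 44.
Optimal mix: 1×option 1 + 1×option 4 → size 17, value 60.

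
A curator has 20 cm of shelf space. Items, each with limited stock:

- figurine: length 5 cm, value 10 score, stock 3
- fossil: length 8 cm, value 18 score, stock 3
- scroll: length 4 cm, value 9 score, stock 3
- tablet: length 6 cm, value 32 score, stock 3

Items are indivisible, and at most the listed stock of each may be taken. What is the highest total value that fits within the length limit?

96 score

Top feasible selections:
- 3×tablet: length 18, value 96
- 2×scroll + 2×tablet: length 20, value 82
- 1×fossil + 2×tablet: length 20, value 82
- 1×figurine + 2×tablet: length 17, value 74
Best: 96 score.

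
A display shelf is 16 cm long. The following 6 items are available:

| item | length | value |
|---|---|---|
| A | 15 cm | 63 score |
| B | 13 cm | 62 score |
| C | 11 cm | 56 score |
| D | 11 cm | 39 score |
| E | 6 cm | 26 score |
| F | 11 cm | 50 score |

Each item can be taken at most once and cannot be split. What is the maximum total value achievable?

63 score

Check high-value combinations within 16 cm:
- A: length 15, value 63
- B: length 13, value 62
- C: length 11, value 56
- F: length 11, value 50
Best: 63 score.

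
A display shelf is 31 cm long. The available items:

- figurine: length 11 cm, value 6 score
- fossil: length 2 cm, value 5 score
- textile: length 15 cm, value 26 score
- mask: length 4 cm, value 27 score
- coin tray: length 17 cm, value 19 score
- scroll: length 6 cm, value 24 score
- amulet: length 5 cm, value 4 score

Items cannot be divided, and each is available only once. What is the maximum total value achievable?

82 score

Check high-value combinations within 31 cm:
- fossil+textile+mask+scroll: length 2+15+4+6=27, value 5+26+27+24=82
- textile+mask+scroll+amulet: length 15+4+6+5=30, value 26+27+24+4=81
- textile+mask+scroll: length 15+4+6=25, value 26+27+24=77
- fossil+mask+coin tray+scroll: length 2+4+17+6=29, value 5+27+19+24=75
Best: 82 score.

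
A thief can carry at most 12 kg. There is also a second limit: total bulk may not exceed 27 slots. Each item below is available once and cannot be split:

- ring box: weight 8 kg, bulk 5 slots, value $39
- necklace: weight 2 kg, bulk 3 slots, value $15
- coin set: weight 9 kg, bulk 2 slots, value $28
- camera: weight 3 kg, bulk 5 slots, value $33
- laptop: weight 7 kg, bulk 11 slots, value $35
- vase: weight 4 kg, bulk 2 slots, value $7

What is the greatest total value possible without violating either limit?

Feasible sets respecting both limits:
- necklace+camera+laptop: weight 12, bulk 19, value 83
- ring box+camera: weight 11, bulk 10, value 72
- camera+laptop: weight 10, bulk 16, value 68
Best: $83.

$83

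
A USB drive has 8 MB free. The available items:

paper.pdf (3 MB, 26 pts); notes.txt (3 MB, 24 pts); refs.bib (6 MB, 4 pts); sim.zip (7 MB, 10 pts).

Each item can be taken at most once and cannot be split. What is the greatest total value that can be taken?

Check high-value combinations within 8 MB:
- paper.pdf+notes.txt: size 3+3=6, value 26+24=50
- paper.pdf: size 3, value 26
- notes.txt: size 3, value 24
Best: 50 pts.

50 pts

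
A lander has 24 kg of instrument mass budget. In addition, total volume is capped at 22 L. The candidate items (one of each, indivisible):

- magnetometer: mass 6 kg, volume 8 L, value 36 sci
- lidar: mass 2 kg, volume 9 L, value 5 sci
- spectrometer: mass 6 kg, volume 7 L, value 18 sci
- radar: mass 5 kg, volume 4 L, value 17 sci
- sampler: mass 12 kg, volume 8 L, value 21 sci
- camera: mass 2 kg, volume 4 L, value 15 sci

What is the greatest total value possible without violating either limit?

74 sci

Feasible sets respecting both limits:
- magnetometer+radar+sampler: mass 23, volume 20, value 74
- magnetometer+sampler+camera: mass 20, volume 20, value 72
- magnetometer+spectrometer+radar: mass 17, volume 19, value 71
Best: 74 sci.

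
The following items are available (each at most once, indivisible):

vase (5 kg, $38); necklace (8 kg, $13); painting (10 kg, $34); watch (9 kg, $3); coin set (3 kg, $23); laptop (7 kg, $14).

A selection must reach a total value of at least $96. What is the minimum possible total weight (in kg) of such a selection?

25

Subsets with value ≥ 96, sorted by total weight:
- vase+painting+coin set+laptop: weight 25, value 109
- vase+necklace+painting+coin set: weight 26, value 108
- vase+painting+watch+coin set: weight 27, value 98
Minimum weight: 25 kg.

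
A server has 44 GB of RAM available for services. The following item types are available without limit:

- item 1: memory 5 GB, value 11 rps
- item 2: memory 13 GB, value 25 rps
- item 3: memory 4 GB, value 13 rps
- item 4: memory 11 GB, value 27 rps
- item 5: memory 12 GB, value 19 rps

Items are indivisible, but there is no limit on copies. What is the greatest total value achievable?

Best value-per-unit is item 3 at 13/4, and filling with it alone uses memory 11×4=44. No mix of the others beats 11×13 = 143.

143 rps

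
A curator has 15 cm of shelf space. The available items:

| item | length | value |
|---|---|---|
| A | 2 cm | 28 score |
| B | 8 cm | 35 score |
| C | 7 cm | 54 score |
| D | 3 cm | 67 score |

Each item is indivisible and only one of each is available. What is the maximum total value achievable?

Check high-value combinations within 15 cm:
- A+C+D: length 2+7+3=12, value 28+54+67=149
- A+B+D: length 2+8+3=13, value 28+35+67=130
- C+D: length 7+3=10, value 54+67=121
- B+D: length 8+3=11, value 35+67=102
- A+D: length 2+3=5, value 28+67=95
Best: 149 score.

149 score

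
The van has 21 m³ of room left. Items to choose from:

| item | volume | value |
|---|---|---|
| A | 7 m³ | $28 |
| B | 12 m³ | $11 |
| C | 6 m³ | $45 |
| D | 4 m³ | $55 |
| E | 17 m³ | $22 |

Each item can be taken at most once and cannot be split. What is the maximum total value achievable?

$128

This is a 0/1 knapsack; check combinations near the capacity.
- A+C+D: volume 7+6+4=17, value 28+45+55=128
- C+D: volume 6+4=10, value 45+55=100
- A+D: volume 7+4=11, value 28+55=83
- D+E: volume 4+17=21, value 55+22=77
Best: $128.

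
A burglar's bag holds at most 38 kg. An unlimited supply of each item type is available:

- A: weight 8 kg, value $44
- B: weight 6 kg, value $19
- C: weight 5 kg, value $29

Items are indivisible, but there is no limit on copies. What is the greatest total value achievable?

Best value-per-unit is C at 29/5; filling with it alone gives 7×29 = 203.
Optimal mix: 1×A + 6×C → weight 38, value 218.

$218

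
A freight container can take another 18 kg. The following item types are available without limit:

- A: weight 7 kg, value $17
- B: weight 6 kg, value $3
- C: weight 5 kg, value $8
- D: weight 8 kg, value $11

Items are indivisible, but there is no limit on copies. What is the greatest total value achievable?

Best value-per-unit is A at 17/7, and filling with it alone uses weight 2×7=14. No mix of the others beats 2×17 = 34.

$34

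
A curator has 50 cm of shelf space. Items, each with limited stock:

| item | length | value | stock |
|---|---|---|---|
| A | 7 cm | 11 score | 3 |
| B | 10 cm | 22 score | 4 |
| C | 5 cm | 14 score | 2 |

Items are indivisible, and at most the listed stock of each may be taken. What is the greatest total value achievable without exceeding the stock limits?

Best selections within length 50 and stock limits:
- 4×B + 2×C: length 50, value 116
- 1×A + 3×B + 2×C: length 47, value 105
- 4×B + 1×C: length 45, value 102
- 2×A + 3×B + 1×C: length 49, value 102
Best: 116 score.

116 score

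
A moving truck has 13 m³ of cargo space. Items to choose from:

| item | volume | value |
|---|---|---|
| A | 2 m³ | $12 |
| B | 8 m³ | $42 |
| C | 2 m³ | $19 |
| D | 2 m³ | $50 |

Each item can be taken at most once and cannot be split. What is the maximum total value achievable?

This is a 0/1 knapsack; check combinations near the capacity.
- B+C+D: volume 8+2+2=12, value 42+19+50=111
- A+B+D: volume 2+8+2=12, value 12+42+50=104
- B+D: volume 8+2=10, value 42+50=92
- A+C+D: volume 2+2+2=6, value 12+19+50=81
Best: $111.

$111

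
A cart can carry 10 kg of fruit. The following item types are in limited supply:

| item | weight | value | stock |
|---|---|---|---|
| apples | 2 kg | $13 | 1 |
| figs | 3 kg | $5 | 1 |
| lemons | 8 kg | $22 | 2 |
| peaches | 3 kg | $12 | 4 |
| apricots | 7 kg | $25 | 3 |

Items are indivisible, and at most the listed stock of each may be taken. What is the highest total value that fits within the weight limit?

Best selections within weight 10 and stock limits:
- 1×apples + 1×apricots: weight 9, value 38
- 1×apples + 2×peaches: weight 8, value 37
Best: $38.

$38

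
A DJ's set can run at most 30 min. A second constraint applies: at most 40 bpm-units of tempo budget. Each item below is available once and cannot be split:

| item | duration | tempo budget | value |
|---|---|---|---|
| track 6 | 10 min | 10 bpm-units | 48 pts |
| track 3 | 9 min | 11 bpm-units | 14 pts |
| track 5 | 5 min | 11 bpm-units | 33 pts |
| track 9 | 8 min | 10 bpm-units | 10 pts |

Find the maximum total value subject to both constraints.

Feasible sets respecting both limits:
- track 6+track 3+track 5: duration 24, tempo budget 32, value 95
- track 6+track 5+track 9: duration 23, tempo budget 31, value 91
- track 6+track 5: duration 15, tempo budget 21, value 81
Best: 95 pts.

95 pts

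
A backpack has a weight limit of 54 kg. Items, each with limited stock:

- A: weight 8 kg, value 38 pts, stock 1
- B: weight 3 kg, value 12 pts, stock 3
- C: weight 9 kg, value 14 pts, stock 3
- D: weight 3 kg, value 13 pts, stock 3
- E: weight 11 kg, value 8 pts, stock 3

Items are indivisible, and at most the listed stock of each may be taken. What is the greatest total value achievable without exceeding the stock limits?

Best selections within weight 54 and stock limits:
- 1×A + 3×B + 3×C + 3×D: weight 53, value 155
- 1×A + 2×B + 3×C + 3×D: weight 50, value 143
Best: 155 pts.

155 pts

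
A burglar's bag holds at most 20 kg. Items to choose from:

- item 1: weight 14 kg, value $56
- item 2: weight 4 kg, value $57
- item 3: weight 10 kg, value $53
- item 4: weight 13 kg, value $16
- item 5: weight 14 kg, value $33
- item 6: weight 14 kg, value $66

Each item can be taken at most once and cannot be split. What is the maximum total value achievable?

Check high-value combinations within 20 kg:
- item 2+item 6: weight 4+14=18, value 57+66=123
- item 1+item 2: weight 14+4=18, value 56+57=113
- item 2+item 3: weight 4+10=14, value 57+53=110
Best: $123.

$123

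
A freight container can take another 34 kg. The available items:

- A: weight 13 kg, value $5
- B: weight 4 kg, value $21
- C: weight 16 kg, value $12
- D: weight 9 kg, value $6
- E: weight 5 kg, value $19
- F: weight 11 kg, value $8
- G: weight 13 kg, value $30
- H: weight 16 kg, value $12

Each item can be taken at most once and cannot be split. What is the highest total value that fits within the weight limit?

$78

Check high-value combinations within 34 kg:
- B+E+F+G: weight 4+5+11+13=33, value 21+19+8+30=78
- B+D+E+G: weight 4+9+5+13=31, value 21+6+19+30=76
- B+E+G: weight 4+5+13=22, value 21+19+30=70
Best: $78.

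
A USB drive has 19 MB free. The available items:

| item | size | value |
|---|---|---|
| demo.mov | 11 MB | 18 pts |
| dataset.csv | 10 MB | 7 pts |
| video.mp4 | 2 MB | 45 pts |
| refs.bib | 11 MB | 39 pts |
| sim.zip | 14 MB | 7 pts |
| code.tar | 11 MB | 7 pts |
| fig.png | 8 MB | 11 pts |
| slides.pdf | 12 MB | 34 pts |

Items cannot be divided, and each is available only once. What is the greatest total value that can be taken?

Check high-value combinations within 19 MB:
- video.mp4+refs.bib: size 2+11=13, value 45+39=84
- video.mp4+slides.pdf: size 2+12=14, value 45+34=79
- demo.mov+video.mp4: size 11+2=13, value 18+45=63
- video.mp4+fig.png: size 2+8=10, value 45+11=56
- dataset.csv+video.mp4: size 10+2=12, value 7+45=52
Best: 84 pts.

84 pts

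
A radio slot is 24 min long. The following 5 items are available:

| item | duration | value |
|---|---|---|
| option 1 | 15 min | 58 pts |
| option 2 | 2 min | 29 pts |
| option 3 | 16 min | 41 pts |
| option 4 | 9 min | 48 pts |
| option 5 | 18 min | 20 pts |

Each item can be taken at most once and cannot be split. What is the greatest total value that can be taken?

106 pts

Check high-value combinations within 24 min:
- option 1+option 4: duration 15+9=24, value 58+48=106
- option 1+option 2: duration 15+2=17, value 58+29=87
- option 2+option 4: duration 2+9=11, value 29+48=77
Best: 106 pts.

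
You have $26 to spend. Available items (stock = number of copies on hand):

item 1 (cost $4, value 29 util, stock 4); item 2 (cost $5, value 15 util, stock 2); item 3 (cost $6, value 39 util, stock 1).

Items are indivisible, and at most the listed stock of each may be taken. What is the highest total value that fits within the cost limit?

155 util

Best selections within cost 26 and stock limits:
- 4×item 1 + 1×item 3: cost 22, value 155
- 4×item 1 + 2×item 2: cost 26, value 146
- 3×item 1 + 1×item 2 + 1×item 3: cost 23, value 141
Best: 155 util.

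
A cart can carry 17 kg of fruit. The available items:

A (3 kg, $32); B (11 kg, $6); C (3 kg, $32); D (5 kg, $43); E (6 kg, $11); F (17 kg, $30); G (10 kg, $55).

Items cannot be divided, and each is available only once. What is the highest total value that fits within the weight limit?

Check high-value combinations within 17 kg:
- A+C+G: weight 3+3+10=16, value 32+32+55=119
- A+C+D+E: weight 3+3+5+6=17, value 32+32+43+11=118
- A+C+D: weight 3+3+5=11, value 32+32+43=107
- D+G: weight 5+10=15, value 43+55=98
Best: $119.

$119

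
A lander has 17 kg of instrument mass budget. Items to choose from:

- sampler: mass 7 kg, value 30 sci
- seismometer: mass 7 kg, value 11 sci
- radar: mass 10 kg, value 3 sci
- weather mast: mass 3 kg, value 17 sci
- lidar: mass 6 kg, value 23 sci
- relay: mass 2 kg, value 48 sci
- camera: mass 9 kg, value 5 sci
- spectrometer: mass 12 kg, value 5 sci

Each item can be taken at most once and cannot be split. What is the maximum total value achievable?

Check high-value combinations within 17 kg:
- sampler+lidar+relay: mass 7+6+2=15, value 30+23+48=101
- sampler+weather mast+relay: mass 7+3+2=12, value 30+17+48=95
- sampler+seismometer+relay: mass 7+7+2=16, value 30+11+48=89
Best: 101 sci.

101 sci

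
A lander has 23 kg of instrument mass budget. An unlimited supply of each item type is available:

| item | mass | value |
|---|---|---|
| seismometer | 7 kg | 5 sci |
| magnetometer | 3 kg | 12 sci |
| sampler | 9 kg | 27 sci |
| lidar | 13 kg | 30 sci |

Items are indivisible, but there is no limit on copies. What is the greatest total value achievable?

Best value-per-unit is magnetometer at 12/3, and filling with it alone uses mass 7×3=21. No mix of the others beats 7×12 = 84.

84 sci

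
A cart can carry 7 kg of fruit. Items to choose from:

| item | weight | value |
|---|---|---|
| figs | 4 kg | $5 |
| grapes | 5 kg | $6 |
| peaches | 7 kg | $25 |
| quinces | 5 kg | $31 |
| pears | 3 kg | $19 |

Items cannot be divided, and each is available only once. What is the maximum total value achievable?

$31

Check high-value combinations within 7 kg:
- quinces: weight 5, value 31
- peaches: weight 7, value 25
- figs+pears: weight 4+3=7, value 5+19=24
- pears: weight 3, value 19
Best: $31.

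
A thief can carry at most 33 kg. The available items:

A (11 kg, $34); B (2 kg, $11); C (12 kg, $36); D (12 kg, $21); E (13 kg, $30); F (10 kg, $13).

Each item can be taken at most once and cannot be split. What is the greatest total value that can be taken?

Check high-value combinations within 33 kg:
- A+C+F: weight 11+12+10=33, value 34+36+13=83
- A+B+C: weight 11+2+12=25, value 34+11+36=81
- B+C+E: weight 2+12+13=27, value 11+36+30=77
- A+B+E: weight 11+2+13=26, value 34+11+30=75
- A+C: weight 11+12=23, value 34+36=70
Best: $83.

$83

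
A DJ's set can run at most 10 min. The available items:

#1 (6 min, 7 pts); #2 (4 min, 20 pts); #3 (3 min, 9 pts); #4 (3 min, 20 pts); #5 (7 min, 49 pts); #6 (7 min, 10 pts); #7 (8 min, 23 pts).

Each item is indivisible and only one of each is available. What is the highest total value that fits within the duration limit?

Check high-value combinations within 10 min:
- #4+#5: duration 3+7=10, value 20+49=69
- #3+#5: duration 3+7=10, value 9+49=58
- #5: duration 7, value 49
- #2+#3+#4: duration 4+3+3=10, value 20+9+20=49
- #2+#4: duration 4+3=7, value 20+20=40
Best: 69 pts.

69 pts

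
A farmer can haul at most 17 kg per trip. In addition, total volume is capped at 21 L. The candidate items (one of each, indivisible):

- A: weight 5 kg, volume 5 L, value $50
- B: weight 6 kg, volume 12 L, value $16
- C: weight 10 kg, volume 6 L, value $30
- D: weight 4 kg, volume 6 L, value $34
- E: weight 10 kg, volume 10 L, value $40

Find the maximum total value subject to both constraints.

Feasible sets respecting both limits:
- A+E: weight 15, volume 15, value 90
- A+D: weight 9, volume 11, value 84
- A+C: weight 15, volume 11, value 80
Best: $90.

$90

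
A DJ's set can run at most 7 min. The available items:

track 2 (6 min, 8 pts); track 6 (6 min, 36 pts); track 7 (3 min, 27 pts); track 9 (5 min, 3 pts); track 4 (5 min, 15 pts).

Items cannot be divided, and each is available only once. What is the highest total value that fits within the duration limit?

36 pts

This is a 0/1 knapsack; check combinations near the capacity.
- track 6: duration 6, value 36
- track 7: duration 3, value 27
- track 4: duration 5, value 15
- track 2: duration 6, value 8
Best: 36 pts.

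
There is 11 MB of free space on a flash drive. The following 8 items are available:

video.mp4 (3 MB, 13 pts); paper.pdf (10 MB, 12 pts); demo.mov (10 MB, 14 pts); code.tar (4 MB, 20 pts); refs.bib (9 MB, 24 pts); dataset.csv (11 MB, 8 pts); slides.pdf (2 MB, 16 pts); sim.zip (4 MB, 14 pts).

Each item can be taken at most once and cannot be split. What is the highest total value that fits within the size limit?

Check high-value combinations within 11 MB:
- code.tar+slides.pdf+sim.zip: size 4+2+4=10, value 20+16+14=50
- video.mp4+code.tar+slides.pdf: size 3+4+2=9, value 13+20+16=49
- video.mp4+code.tar+sim.zip: size 3+4+4=11, value 13+20+14=47
Best: 50 pts.

50 pts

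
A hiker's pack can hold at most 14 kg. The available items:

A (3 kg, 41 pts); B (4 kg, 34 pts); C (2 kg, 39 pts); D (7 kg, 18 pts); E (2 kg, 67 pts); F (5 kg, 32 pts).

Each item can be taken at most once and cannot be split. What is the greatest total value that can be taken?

Check high-value combinations within 14 kg:
- A+B+C+E: weight 3+4+2+2=11, value 41+34+39+67=181
- A+C+E+F: weight 3+2+2+5=12, value 41+39+67+32=179
- A+B+E+F: weight 3+4+2+5=14, value 41+34+67+32=174
- B+C+E+F: weight 4+2+2+5=13, value 34+39+67+32=172
Best: 181 pts.

181 pts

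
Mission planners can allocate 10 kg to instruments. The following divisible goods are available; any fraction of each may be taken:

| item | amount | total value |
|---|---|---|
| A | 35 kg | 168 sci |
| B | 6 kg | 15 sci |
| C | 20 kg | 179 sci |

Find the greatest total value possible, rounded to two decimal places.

Take in order of value per unit:
- C (179/20 per unit): 10 of 20 → value 10×179/20 = 89.5000, running total 89.50
Total 89.50.

89.50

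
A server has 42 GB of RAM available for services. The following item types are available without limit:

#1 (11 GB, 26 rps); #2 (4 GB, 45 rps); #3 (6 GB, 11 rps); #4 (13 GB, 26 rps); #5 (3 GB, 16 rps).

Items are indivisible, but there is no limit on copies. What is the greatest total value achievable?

Best value-per-unit is #2 at 45/4, and filling with it alone uses memory 10×4=40. No mix of the others beats 10×45 = 450.

450 rps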